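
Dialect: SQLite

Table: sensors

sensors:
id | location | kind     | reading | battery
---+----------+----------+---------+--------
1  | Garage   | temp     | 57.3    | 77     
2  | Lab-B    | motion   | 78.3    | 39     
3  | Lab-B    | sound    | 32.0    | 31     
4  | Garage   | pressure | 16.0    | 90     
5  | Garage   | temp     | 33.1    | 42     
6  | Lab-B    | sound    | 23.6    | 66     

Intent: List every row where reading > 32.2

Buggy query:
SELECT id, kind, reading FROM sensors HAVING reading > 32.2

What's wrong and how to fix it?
Bug: This is a non-aggregate query (no GROUP BY, no aggregates), so in SQLite the HAVING clause is invalid here; a row-level condition belongs in WHERE

Fix: Use WHERE for row-level filtering

Corrected query:
SELECT id, kind, reading FROM sensors WHERE reading > 32.2

Result:
id | kind   | reading
---+--------+--------
1  | temp   | 57.3   
2  | motion | 78.3   
5  | temp   | 33.1   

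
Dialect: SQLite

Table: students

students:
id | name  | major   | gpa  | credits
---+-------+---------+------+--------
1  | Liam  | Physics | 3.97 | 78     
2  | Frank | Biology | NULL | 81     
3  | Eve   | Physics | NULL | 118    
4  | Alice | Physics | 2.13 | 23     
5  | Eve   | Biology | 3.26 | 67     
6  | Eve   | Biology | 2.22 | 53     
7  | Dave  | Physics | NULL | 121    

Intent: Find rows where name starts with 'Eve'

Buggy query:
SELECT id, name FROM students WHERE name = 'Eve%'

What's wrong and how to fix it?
Bug: Wildcards only work with LIKE; '=' treats '%' as a literal character

Fix: Use LIKE for wildcard pattern matching

Corrected query:
SELECT id, name FROM students WHERE name LIKE 'Eve%'

Result:
id | name
---+-----
3  | Eve 
5  | Eve 
6  | Eve 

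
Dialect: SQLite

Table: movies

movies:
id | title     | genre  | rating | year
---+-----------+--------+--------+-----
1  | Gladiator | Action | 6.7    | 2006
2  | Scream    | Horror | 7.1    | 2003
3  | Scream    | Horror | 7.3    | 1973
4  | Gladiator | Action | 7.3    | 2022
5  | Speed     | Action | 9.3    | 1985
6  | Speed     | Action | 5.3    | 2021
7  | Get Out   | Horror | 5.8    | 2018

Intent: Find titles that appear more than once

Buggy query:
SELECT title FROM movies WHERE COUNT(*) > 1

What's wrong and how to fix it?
Bug: COUNT(*) is an aggregate and cannot be used in WHERE

Fix: GROUP BY title, then filter groups with HAVING COUNT(*) > 1

Corrected query:
SELECT title FROM movies GROUP BY title HAVING COUNT(*) > 1

Result:
title    
---------
Gladiator
Scream   
Speed    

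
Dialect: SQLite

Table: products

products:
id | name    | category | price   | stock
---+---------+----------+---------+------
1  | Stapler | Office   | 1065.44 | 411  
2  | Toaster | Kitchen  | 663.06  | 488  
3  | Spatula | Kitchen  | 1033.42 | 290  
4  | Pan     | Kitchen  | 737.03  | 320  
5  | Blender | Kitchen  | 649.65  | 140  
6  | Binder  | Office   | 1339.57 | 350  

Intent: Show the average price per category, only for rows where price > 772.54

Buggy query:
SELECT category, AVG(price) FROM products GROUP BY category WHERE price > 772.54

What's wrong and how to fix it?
Bug: Row-level WHERE must come before GROUP BY in the clause order

Fix: Move the WHERE clause before GROUP BY

Corrected query:
SELECT category, AVG(price) FROM products WHERE price > 772.54 GROUP BY category

Result:
category | AVG(price)
---------+-----------
Kitchen  | 1033.42   
Office   | 1202.505  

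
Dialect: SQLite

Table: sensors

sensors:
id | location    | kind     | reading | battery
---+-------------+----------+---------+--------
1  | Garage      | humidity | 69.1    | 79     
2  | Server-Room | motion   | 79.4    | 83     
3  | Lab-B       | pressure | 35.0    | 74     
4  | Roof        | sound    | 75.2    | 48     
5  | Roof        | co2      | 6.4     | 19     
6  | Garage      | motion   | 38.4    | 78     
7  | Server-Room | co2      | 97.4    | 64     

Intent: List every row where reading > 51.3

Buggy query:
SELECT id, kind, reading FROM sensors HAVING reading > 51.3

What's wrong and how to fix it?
Bug: This is a non-aggregate query (no GROUP BY, no aggregates), so in SQLite the HAVING clause is invalid here; a row-level condition belongs in WHERE

Fix: Replace HAVING with WHERE since the condition applies to individual rows

Corrected query:
SELECT id, kind, reading FROM sensors WHERE reading > 51.3

Result:
id | kind     | reading
---+----------+--------
1  | humidity | 69.1   
2  | motion   | 79.4   
4  | sound    | 75.2   
7  | co2      | 97.4   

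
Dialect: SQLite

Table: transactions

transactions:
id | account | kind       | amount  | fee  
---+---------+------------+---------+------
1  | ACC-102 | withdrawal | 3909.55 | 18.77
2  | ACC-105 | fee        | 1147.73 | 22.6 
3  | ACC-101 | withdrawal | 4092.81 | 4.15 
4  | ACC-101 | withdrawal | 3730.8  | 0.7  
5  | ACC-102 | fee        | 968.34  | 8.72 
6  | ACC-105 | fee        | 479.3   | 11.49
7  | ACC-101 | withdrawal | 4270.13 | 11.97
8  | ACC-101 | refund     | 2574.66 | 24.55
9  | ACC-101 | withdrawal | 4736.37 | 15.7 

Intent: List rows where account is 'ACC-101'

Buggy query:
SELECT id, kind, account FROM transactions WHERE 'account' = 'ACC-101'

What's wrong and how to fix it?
Bug: 'account' in single quotes is a string literal, not the column; the comparison is literal-vs-literal and never true

Fix: Remove the quotes around the column name (or use double quotes for an identifier)

Corrected query:
SELECT id, kind, account FROM transactions WHERE account = 'ACC-101'

Result:
id | kind       | account
---+------------+--------
3  | withdrawal | ACC-101
4  | withdrawal | ACC-101
7  | withdrawal | ACC-101
8  | refund     | ACC-101
9  | withdrawal | ACC-101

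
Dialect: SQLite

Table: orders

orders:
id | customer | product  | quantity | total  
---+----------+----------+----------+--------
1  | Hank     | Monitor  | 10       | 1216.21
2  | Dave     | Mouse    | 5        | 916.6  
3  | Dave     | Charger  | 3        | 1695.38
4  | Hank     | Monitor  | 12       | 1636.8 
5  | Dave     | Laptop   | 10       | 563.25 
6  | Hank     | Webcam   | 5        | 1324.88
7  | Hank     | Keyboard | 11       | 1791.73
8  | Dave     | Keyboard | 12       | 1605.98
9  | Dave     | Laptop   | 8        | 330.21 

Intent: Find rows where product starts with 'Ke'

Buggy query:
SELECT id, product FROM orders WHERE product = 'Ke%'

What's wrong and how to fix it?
Bug: '=' compares the literal string including the % character; pattern matching needs LIKE

Fix: Replace '=' with LIKE so 'Ke%' is treated as a pattern

Corrected query:
SELECT id, product FROM orders WHERE product LIKE 'Ke%'

Result:
id | product 
---+---------
7  | Keyboard
8  | Keyboard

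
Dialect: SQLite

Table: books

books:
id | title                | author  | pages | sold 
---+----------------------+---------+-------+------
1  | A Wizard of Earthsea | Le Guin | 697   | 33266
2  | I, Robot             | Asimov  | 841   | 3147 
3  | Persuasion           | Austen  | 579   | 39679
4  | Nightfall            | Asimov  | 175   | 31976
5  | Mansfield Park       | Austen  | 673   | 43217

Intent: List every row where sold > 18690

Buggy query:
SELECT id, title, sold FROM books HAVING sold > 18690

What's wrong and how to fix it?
Bug: This is a non-aggregate query (no GROUP BY, no aggregates), so in SQLite the HAVING clause is invalid here; a row-level condition belongs in WHERE

Fix: Use WHERE for row-level filtering

Corrected query:
SELECT id, title, sold FROM books WHERE sold > 18690

Result:
id | title                | sold 
---+----------------------+------
1  | A Wizard of Earthsea | 33266
3  | Persuasion           | 39679
4  | Nightfall            | 31976
5  | Mansfield Park       | 43217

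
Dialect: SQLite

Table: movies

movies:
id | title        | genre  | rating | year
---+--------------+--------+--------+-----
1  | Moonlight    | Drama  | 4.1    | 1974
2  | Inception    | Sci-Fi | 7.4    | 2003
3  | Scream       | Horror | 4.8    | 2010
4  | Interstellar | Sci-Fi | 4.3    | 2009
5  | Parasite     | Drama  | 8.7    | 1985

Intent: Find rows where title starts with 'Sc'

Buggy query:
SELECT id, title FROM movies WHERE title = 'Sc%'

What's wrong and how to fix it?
Bug: '=' compares the literal string including the % character; pattern matching needs LIKE

Fix: Use LIKE for wildcard pattern matching

Corrected query:
SELECT id, title FROM movies WHERE title LIKE 'Sc%'

Result:
id | title 
---+-------
3  | Scream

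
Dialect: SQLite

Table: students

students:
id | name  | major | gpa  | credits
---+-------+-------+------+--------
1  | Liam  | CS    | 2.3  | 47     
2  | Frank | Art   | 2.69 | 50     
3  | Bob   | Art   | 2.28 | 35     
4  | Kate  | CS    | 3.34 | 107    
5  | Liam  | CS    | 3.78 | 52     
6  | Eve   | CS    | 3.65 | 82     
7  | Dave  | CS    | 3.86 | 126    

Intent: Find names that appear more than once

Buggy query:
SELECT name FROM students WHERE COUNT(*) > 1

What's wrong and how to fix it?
Bug: WHERE can't reference COUNT(*); aggregates are computed after WHERE

Fix: GROUP BY name, then filter groups with HAVING COUNT(*) > 1

Corrected query:
SELECT name FROM students GROUP BY name HAVING COUNT(*) > 1

Result:
name
----
Liam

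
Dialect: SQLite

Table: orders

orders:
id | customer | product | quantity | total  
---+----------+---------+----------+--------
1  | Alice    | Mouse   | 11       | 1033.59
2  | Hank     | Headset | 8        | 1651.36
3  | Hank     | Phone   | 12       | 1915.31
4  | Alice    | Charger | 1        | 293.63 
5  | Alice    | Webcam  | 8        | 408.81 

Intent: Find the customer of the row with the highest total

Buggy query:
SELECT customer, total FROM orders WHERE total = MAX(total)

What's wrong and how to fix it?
Bug: MAX(total) is an aggregate and cannot be used directly in WHERE

Fix: Wrap MAX in a scalar subquery so WHERE compares against a single value

Corrected query:
SELECT customer, total FROM orders WHERE total = (SELECT MAX(total) FROM orders)

Result:
customer | total  
---------+--------
Hank     | 1915.31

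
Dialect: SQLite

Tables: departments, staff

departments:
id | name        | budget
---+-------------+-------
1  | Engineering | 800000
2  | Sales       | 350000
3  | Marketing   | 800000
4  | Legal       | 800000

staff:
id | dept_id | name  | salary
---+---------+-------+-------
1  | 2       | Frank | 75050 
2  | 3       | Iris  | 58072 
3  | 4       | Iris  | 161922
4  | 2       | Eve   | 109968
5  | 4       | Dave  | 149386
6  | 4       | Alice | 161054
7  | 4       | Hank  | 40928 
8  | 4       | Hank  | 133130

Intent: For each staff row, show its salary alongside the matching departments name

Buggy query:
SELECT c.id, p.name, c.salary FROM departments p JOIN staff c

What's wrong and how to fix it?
Bug: Missing join condition: each staff row is matched to all departments rows instead of just its own

Fix: Specify the join condition linking the foreign key to the parent id

Corrected query:
SELECT c.id, p.name, c.salary FROM departments p JOIN staff c ON c.dept_id = p.id

Result:
id | name      | salary
---+-----------+-------
1  | Sales     | 75050 
2  | Marketing | 58072 
3  | Legal     | 161922
4  | Sales     | 109968
5  | Legal     | 149386
6  | Legal     | 161054
7  | Legal     | 40928 
8  | Legal     | 133130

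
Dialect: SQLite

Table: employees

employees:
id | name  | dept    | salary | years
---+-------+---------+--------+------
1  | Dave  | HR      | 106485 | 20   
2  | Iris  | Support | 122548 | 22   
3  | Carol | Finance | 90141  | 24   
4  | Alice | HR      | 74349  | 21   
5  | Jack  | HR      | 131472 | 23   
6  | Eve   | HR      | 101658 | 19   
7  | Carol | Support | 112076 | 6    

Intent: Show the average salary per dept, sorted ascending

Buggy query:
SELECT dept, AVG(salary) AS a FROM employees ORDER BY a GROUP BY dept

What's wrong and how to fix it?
Bug: ORDER BY appears before GROUP BY; SQL clause order requires GROUP BY first

Fix: Move ORDER BY to the end, after GROUP BY

Corrected query:
SELECT dept, AVG(salary) AS a FROM employees GROUP BY dept ORDER BY a

Result:
dept    | a     
--------+-------
Finance | 90141 
HR      | 103491
Support | 117312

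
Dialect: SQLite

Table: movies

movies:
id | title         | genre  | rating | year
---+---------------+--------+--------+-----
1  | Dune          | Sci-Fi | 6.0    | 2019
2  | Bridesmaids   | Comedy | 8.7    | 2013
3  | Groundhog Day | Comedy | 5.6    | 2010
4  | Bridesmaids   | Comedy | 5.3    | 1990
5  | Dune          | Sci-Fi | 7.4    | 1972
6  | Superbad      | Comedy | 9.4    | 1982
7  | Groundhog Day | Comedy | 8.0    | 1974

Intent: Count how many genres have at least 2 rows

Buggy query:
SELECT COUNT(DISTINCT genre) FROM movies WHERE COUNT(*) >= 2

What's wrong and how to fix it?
Bug: WHERE filters individual rows, not groups, so a group-level COUNT is invalid there

Fix: Use a subquery that GROUPs and filters with HAVING, then count its rows

Corrected query:
SELECT COUNT(*) FROM (SELECT genre FROM movies GROUP BY genre HAVING COUNT(*) >= 2)

Result:
COUNT(*)
--------
2       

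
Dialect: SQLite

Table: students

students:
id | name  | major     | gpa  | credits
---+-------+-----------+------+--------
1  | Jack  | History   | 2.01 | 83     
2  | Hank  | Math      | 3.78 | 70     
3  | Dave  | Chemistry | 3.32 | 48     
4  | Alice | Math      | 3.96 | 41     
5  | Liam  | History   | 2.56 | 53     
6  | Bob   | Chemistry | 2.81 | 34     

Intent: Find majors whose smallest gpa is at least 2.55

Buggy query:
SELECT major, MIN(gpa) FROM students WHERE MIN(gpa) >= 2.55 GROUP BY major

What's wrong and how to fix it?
Bug: MIN() in WHERE is a misuse of aggregate

Fix: Replace WHERE with HAVING after the GROUP BY

Corrected query:
SELECT major, MIN(gpa) FROM students GROUP BY major HAVING MIN(gpa) >= 2.55

Result:
major     | MIN(gpa)
----------+---------
Chemistry | 2.81    
Math      | 3.78    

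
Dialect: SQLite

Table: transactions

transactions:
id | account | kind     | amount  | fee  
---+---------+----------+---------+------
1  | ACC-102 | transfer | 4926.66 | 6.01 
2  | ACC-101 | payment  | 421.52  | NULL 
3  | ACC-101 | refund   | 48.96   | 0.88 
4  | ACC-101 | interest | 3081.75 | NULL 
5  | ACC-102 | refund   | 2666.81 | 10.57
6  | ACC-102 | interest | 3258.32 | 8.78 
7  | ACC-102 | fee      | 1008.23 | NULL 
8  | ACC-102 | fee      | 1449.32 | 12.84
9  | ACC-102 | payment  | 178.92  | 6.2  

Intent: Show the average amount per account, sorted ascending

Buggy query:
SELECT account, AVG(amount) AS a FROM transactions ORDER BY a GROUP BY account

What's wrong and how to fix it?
Bug: GROUP BY must precede ORDER BY

Fix: Reorder: SELECT … FROM … GROUP BY … ORDER BY …

Corrected query:
SELECT account, AVG(amount) AS a FROM transactions GROUP BY account ORDER BY a

Result:
account | a          
--------+------------
ACC-101 | 1184.076667
ACC-102 | 2248.043333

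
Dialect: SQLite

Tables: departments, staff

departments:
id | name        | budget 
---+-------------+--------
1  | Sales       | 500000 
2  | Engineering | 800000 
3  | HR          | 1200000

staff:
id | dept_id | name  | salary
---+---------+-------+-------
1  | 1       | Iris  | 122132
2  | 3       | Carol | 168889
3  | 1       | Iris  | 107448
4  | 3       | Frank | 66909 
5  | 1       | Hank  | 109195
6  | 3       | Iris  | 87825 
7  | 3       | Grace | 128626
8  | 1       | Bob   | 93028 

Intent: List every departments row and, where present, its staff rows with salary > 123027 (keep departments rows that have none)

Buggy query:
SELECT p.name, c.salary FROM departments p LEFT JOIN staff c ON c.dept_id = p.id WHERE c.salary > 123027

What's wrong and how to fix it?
Bug: Filtering c.salary in WHERE discards the NULL rows produced by LEFT JOIN, turning it into an inner join

Fix: Move the right-table condition into the ON clause so unmatched parents are kept

Corrected query:
SELECT p.name, c.salary FROM departments p LEFT JOIN staff c ON c.dept_id = p.id AND c.salary > 123027

Result:
name        | salary
------------+-------
Sales       | NULL  
Engineering | NULL  
HR          | 128626
HR          | 168889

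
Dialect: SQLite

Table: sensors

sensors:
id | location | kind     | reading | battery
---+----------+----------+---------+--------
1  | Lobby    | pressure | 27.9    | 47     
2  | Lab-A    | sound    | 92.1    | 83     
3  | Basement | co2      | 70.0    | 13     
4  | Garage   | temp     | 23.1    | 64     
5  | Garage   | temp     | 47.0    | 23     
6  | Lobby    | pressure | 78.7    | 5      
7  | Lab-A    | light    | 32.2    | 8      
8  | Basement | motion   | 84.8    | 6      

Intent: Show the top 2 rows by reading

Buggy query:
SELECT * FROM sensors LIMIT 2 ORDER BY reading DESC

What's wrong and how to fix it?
Bug: LIMIT must come after ORDER BY

Fix: Swap the clauses: ORDER BY first, then LIMIT

Corrected query:
SELECT * FROM sensors ORDER BY reading DESC LIMIT 2

Result:
id | location | kind   | reading | battery
---+----------+--------+---------+--------
2  | Lab-A    | sound  | 92.1    | 83     
8  | Basement | motion | 84.8    | 6      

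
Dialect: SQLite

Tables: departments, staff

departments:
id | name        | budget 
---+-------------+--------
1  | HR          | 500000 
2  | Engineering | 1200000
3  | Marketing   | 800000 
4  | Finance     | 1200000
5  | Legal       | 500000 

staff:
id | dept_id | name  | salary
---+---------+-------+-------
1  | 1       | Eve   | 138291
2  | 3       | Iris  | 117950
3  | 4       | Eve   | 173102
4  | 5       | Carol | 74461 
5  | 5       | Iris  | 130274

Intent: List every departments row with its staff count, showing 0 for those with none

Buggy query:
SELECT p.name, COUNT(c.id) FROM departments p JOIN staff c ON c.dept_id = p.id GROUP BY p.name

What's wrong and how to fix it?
Bug: INNER JOIN drops departments rows that have no matching staff rows

Fix: Switch to LEFT JOIN to retain unmatched parent rows

Corrected query:
SELECT p.name, COUNT(c.id) FROM departments p LEFT JOIN staff c ON c.dept_id = p.id GROUP BY p.name

Result:
name        | COUNT(c.id)
------------+------------
Engineering | 0          
Finance     | 1          
HR          | 1          
Legal       | 2          
Marketing   | 1          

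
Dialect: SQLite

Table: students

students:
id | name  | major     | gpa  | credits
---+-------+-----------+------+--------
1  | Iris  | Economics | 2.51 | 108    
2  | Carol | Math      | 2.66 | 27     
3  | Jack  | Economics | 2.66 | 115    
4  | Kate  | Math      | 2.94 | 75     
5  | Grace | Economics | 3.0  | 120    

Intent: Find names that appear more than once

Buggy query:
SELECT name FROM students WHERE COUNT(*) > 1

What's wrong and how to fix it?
Bug: COUNT(*) is an aggregate and cannot be used in WHERE

Fix: Group first, then use HAVING for the count condition

Corrected query:
SELECT name FROM students GROUP BY name HAVING COUNT(*) > 1

Result:
(no rows)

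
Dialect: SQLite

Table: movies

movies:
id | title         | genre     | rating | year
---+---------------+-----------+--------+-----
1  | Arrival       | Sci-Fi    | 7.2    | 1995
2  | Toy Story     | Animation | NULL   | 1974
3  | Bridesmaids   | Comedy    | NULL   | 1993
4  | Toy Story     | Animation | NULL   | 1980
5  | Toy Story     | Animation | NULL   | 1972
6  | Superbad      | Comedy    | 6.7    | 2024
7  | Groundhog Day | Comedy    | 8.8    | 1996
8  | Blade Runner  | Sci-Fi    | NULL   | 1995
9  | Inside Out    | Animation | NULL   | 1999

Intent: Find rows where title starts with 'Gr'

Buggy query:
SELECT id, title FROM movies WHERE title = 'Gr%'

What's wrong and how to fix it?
Bug: Wildcards only work with LIKE; '=' treats '%' as a literal character

Fix: Use LIKE for wildcard pattern matching

Corrected query:
SELECT id, title FROM movies WHERE title LIKE 'Gr%'

Result:
id | title        
---+--------------
7  | Groundhog Day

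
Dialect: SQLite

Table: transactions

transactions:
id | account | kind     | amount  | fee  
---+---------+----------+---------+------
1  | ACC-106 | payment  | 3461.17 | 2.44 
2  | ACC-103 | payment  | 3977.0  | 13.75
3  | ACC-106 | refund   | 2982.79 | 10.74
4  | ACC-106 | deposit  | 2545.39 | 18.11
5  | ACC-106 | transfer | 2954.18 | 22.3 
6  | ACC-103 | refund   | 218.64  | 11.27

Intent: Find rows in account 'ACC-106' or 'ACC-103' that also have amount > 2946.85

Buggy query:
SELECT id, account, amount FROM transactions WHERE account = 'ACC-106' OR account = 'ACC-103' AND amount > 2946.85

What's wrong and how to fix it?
Bug: AND binds tighter than OR, so this parses as account = 'ACC-106' OR (account = 'ACC-103' AND amount > 2946.85)

Fix: Add parentheses around the OR so the AND applies to both alternatives

Corrected query:
SELECT id, account, amount FROM transactions WHERE (account = 'ACC-106' OR account = 'ACC-103') AND amount > 2946.85

Result:
id | account | amount 
---+---------+--------
1  | ACC-106 | 3461.17
2  | ACC-103 | 3977   
3  | ACC-106 | 2982.79
5  | ACC-106 | 2954.18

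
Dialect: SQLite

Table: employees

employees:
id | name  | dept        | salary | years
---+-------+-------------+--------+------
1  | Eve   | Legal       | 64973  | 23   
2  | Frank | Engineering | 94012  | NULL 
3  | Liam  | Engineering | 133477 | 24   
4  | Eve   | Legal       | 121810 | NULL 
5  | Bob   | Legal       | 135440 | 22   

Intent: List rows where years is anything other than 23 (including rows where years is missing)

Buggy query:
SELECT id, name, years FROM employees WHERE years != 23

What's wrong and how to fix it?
Bug: 'years != 23' is unknown when years is NULL, so NULL rows are silently excluded

Fix: Add an explicit OR years IS NULL to include the missing-value rows

Corrected query:
SELECT id, name, years FROM employees WHERE years != 23 OR years IS NULL

Result:
id | name  | years
---+-------+------
2  | Frank | NULL 
3  | Liam  | 24   
4  | Eve   | NULL 
5  | Bob   | 22   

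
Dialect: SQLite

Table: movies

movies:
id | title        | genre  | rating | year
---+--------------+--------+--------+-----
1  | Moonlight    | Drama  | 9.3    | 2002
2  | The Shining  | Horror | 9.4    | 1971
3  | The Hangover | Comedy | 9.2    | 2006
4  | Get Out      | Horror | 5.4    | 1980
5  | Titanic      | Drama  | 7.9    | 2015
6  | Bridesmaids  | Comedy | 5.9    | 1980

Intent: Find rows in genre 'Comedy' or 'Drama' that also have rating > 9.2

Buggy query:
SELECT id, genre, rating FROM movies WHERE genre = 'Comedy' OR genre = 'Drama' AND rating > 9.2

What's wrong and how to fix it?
Bug: AND binds tighter than OR, so this parses as genre = 'Comedy' OR (genre = 'Drama' AND rating > 9.2)

Fix: Add parentheses around the OR so the AND applies to both alternatives

Corrected query:
SELECT id, genre, rating FROM movies WHERE (genre = 'Comedy' OR genre = 'Drama') AND rating > 9.2

Result:
id | genre | rating
---+-------+-------
1  | Drama | 9.3   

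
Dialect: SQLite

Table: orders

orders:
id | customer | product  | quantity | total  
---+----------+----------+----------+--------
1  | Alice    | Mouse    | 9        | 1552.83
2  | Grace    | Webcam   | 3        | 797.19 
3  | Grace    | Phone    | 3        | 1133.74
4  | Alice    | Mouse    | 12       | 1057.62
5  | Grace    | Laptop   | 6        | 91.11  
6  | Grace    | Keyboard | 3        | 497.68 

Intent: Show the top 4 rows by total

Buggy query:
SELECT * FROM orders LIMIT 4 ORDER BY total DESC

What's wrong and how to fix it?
Bug: LIMIT must come after ORDER BY

Fix: Swap the clauses: ORDER BY first, then LIMIT

Corrected query:
SELECT * FROM orders ORDER BY total DESC LIMIT 4

Result:
id | customer | product | quantity | total  
---+----------+---------+----------+--------
1  | Alice    | Mouse   | 9        | 1552.83
3  | Grace    | Phone   | 3        | 1133.74
4  | Alice    | Mouse   | 12       | 1057.62
2  | Grace    | Webcam  | 3        | 797.19 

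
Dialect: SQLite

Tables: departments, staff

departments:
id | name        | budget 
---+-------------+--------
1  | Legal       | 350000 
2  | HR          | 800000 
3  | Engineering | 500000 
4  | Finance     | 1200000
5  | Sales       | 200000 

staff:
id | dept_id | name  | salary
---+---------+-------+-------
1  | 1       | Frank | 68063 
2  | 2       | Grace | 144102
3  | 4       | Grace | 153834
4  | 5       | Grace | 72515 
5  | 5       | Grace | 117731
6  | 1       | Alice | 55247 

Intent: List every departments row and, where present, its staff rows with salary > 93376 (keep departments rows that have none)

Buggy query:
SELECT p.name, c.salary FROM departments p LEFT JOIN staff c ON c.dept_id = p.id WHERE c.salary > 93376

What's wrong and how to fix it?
Bug: Filtering c.salary in WHERE discards the NULL rows produced by LEFT JOIN, turning it into an inner join

Fix: Put 'c.salary > 93376' in the JOIN's ON clause instead of WHERE

Corrected query:
SELECT p.name, c.salary FROM departments p LEFT JOIN staff c ON c.dept_id = p.id AND c.salary > 93376

Result:
name        | salary
------------+-------
Legal       | NULL  
HR          | 144102
Engineering | NULL  
Finance     | 153834
Sales       | 117731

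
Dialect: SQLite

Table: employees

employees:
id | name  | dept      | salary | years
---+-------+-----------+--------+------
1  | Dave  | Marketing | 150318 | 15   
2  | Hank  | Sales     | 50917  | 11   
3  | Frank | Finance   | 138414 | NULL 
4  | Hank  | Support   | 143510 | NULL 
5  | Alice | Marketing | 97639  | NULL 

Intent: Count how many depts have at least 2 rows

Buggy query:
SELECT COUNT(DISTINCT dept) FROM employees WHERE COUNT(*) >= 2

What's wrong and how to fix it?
Bug: COUNT(*) cannot appear in WHERE; the per-group count doesn't exist yet

Fix: Group first with HAVING COUNT(*) >= 2, then COUNT the resulting groups

Corrected query:
SELECT COUNT(*) FROM (SELECT dept FROM employees GROUP BY dept HAVING COUNT(*) >= 2)

Result:
COUNT(*)
--------
1       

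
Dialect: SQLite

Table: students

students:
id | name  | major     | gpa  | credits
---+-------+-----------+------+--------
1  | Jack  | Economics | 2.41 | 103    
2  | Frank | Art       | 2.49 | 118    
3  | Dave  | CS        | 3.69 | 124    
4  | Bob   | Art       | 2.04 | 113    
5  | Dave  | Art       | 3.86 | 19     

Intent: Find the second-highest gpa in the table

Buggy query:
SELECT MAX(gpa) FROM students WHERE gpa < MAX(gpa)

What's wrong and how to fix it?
Bug: MAX(gpa) on the right of the comparison is an aggregate-in-WHERE error

Fix: Put the inner MAX in a scalar subquery

Corrected query:
SELECT MAX(gpa) FROM students WHERE gpa < (SELECT MAX(gpa) FROM students)

Result:
MAX(gpa)
--------
3.69    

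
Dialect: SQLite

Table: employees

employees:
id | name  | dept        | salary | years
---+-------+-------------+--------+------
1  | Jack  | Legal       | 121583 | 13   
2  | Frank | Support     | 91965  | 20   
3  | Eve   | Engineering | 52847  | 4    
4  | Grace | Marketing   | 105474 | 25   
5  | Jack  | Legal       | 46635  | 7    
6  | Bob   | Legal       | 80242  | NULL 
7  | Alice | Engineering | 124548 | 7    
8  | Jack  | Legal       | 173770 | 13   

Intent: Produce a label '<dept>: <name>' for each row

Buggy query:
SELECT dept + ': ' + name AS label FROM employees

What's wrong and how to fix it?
Bug: '+' is numeric addition; on text columns SQLite converts them to 0 instead of concatenating

Fix: Replace + with || to concatenate text

Corrected query:
SELECT dept || ': ' || name AS label FROM employees

Result:
label             
------------------
Legal: Jack       
Support: Frank    
Engineering: Eve  
Marketing: Grace  
Legal: Jack       
Legal: Bob        
Engineering: Alice
Legal: Jack       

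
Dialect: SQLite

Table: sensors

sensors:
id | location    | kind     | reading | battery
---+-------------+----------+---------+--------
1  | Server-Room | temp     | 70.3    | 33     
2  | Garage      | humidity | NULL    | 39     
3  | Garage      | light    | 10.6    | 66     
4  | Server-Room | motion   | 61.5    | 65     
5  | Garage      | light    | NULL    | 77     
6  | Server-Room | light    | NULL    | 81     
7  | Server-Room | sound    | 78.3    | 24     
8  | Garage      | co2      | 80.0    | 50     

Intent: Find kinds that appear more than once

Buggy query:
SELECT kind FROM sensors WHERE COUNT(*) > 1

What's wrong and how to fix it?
Bug: WHERE can't reference COUNT(*); aggregates are computed after WHERE

Fix: GROUP BY kind, then filter groups with HAVING COUNT(*) > 1

Corrected query:
SELECT kind FROM sensors GROUP BY kind HAVING COUNT(*) > 1

Result:
kind 
-----
light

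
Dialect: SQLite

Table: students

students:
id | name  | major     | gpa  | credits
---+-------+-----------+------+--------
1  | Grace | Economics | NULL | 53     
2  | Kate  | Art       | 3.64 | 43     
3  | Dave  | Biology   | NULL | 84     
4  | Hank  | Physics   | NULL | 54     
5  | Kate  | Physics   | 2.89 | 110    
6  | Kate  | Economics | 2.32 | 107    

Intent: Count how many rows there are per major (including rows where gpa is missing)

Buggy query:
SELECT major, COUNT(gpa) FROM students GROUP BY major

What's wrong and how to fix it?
Bug: COUNT(gpa) skips NULLs, so groups with missing gpa are undercounted

Fix: Replace COUNT(gpa) with COUNT(*)

Corrected query:
SELECT major, COUNT(*) FROM students GROUP BY major

Result:
major     | COUNT(*)
----------+---------
Art       | 1       
Biology   | 1       
Economics | 2       
Physics   | 2       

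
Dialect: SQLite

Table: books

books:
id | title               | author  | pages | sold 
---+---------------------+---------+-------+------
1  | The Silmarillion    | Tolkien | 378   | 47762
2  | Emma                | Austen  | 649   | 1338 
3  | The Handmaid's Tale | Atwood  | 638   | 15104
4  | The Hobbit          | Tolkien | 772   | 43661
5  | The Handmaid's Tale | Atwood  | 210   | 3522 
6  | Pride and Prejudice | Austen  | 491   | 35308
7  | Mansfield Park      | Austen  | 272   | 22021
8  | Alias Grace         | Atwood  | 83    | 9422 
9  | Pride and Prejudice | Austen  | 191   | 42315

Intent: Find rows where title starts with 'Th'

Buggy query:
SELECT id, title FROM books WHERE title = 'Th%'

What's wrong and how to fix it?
Bug: Wildcards only work with LIKE; '=' treats '%' as a literal character

Fix: Replace '=' with LIKE so 'Th%' is treated as a pattern

Corrected query:
SELECT id, title FROM books WHERE title LIKE 'Th%'

Result:
id | title              
---+--------------------
1  | The Silmarillion   
3  | The Handmaid's Tale
4  | The Hobbit         
5  | The Handmaid's Tale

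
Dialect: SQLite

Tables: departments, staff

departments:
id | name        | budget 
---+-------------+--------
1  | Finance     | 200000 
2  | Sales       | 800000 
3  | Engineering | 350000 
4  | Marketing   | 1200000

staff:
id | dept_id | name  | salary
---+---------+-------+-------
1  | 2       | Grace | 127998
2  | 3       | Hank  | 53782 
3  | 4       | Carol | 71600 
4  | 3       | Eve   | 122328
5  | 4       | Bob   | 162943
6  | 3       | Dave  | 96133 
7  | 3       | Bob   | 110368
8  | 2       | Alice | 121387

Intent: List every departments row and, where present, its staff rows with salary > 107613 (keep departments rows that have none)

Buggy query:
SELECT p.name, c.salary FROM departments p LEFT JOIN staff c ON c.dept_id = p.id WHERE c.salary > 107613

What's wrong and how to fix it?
Bug: A WHERE condition on the right-hand table after LEFT JOIN drops unmatched parents

Fix: Move the right-table condition into the ON clause so unmatched parents are kept

Corrected query:
SELECT p.name, c.salary FROM departments p LEFT JOIN staff c ON c.dept_id = p.id AND c.salary > 107613

Result:
name        | salary
------------+-------
Finance     | NULL  
Sales       | 121387
Sales       | 127998
Engineering | 110368
Engineering | 122328
Marketing   | 162943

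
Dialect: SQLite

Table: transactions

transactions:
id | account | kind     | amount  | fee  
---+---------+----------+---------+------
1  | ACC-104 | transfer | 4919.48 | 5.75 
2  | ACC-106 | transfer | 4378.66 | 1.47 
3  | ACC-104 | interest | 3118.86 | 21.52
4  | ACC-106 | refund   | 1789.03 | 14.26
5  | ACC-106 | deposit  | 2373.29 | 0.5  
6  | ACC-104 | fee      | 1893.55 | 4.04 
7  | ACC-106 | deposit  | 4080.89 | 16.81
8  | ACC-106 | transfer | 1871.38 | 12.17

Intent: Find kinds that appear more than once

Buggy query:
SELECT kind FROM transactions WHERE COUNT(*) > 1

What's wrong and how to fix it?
Bug: WHERE can't reference COUNT(*); aggregates are computed after WHERE

Fix: GROUP BY kind, then filter groups with HAVING COUNT(*) > 1

Corrected query:
SELECT kind FROM transactions GROUP BY kind HAVING COUNT(*) > 1

Result:
kind    
--------
deposit 
transfer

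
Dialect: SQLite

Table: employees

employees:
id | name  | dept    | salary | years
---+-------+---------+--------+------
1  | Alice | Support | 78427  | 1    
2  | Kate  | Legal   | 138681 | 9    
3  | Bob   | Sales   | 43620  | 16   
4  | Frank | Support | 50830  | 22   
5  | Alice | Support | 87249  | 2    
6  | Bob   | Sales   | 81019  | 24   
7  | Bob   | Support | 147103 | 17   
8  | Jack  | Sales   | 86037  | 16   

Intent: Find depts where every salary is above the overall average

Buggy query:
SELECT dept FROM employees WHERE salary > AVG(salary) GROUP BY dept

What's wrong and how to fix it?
Bug: AVG() is an aggregate; it can't sit directly in WHERE

Fix: Use a subquery for AVG and a HAVING MIN(...) filter so the condition holds for every row in the group

Corrected query:
SELECT dept FROM employees GROUP BY dept HAVING MIN(salary) > (SELECT AVG(salary) FROM employees)

Result:
dept 
-----
Legal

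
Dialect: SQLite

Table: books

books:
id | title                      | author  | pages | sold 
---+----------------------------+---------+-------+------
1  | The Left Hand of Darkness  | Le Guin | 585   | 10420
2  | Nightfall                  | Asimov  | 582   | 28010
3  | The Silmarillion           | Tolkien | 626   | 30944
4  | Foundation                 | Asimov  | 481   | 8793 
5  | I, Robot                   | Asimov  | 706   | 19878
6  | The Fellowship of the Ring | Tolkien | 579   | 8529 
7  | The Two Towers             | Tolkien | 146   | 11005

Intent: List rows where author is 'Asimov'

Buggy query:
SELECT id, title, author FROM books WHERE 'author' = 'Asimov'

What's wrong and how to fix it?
Bug: Single quotes denote string literals in SQL; the column name is being compared as a constant string

Fix: Remove the quotes around the column name (or use double quotes for an identifier)

Corrected query:
SELECT id, title, author FROM books WHERE author = 'Asimov'

Result:
id | title      | author
---+------------+-------
2  | Nightfall  | Asimov
4  | Foundation | Asimov
5  | I, Robot   | Asimov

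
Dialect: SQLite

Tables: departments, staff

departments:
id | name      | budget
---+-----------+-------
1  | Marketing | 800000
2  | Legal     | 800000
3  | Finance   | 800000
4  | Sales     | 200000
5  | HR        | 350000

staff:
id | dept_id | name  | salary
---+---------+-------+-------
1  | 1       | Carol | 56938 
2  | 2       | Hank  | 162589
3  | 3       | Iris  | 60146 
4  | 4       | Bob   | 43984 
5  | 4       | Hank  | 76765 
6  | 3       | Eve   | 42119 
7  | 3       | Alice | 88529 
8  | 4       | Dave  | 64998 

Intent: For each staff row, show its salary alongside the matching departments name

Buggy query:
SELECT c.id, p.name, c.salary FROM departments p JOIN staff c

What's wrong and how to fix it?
Bug: JOIN with no ON clause produces a cartesian product; every staff row pairs with every departments row

Fix: Add ON c.dept_id = p.id to the JOIN

Corrected query:
SELECT c.id, p.name, c.salary FROM departments p JOIN staff c ON c.dept_id = p.id

Result:
id | name      | salary
---+-----------+-------
1  | Marketing | 56938 
2  | Legal     | 162589
3  | Finance   | 60146 
4  | Sales     | 43984 
5  | Sales     | 76765 
6  | Finance   | 42119 
7  | Finance   | 88529 
8  | Sales     | 64998 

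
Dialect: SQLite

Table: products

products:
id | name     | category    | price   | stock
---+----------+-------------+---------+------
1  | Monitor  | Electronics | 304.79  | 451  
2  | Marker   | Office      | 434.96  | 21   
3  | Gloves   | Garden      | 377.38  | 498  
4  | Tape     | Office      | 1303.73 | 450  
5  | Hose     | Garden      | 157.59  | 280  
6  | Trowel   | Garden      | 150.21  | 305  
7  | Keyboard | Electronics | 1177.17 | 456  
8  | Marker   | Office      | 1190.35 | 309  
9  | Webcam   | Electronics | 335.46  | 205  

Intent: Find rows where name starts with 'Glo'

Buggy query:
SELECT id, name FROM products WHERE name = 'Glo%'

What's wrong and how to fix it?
Bug: Wildcards only work with LIKE; '=' treats '%' as a literal character

Fix: Use LIKE for wildcard pattern matching

Corrected query:
SELECT id, name FROM products WHERE name LIKE 'Glo%'

Result:
id | name  
---+-------
3  | Gloves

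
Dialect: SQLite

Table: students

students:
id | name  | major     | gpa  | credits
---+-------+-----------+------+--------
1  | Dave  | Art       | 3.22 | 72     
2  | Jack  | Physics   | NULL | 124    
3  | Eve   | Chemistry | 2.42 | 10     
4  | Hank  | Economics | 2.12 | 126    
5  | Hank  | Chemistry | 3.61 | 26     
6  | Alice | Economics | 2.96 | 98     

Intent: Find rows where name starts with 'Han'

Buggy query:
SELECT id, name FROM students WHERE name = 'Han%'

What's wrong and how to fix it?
Bug: Wildcards only work with LIKE; '=' treats '%' as a literal character

Fix: Replace '=' with LIKE so 'Han%' is treated as a pattern

Corrected query:
SELECT id, name FROM students WHERE name LIKE 'Han%'

Result:
id | name
---+-----
4  | Hank
5  | Hank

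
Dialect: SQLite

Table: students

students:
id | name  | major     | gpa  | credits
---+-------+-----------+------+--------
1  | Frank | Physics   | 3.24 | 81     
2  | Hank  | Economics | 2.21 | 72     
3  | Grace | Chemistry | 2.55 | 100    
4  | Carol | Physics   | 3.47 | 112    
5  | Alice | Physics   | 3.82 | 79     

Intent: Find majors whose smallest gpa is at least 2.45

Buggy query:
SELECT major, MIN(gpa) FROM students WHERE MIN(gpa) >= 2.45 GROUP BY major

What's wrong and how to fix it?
Bug: Aggregates like MIN are computed per group after WHERE runs

Fix: Replace WHERE with HAVING after the GROUP BY

Corrected query:
SELECT major, MIN(gpa) FROM students GROUP BY major HAVING MIN(gpa) >= 2.45

Result:
major     | MIN(gpa)
----------+---------
Chemistry | 2.55    
Physics   | 3.24    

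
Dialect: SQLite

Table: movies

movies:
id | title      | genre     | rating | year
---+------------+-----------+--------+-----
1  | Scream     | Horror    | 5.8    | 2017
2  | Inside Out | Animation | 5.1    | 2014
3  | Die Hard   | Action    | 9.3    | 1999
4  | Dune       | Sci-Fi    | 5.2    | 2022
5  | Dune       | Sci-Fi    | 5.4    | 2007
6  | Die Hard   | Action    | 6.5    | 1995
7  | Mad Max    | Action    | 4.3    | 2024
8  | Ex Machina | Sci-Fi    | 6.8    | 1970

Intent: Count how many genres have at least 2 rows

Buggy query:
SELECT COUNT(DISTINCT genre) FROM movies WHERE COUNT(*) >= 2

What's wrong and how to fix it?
Bug: COUNT(*) cannot appear in WHERE; the per-group count doesn't exist yet

Fix: Use a subquery that GROUPs and filters with HAVING, then count its rows

Corrected query:
SELECT COUNT(*) FROM (SELECT genre FROM movies GROUP BY genre HAVING COUNT(*) >= 2)

Result:
COUNT(*)
--------
2       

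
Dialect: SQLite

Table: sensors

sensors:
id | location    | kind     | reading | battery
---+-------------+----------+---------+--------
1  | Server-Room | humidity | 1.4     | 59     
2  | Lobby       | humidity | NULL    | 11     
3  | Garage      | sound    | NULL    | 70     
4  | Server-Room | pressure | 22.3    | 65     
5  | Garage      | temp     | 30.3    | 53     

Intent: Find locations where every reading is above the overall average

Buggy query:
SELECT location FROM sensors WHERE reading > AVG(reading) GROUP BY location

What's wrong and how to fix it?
Bug: AVG() is an aggregate; it can't sit directly in WHERE

Fix: Use a subquery for AVG and a HAVING MIN(...) filter so the condition holds for every row in the group

Corrected query:
SELECT location FROM sensors GROUP BY location HAVING MIN(reading) > (SELECT AVG(reading) FROM sensors)

Result:
location
--------
Garage  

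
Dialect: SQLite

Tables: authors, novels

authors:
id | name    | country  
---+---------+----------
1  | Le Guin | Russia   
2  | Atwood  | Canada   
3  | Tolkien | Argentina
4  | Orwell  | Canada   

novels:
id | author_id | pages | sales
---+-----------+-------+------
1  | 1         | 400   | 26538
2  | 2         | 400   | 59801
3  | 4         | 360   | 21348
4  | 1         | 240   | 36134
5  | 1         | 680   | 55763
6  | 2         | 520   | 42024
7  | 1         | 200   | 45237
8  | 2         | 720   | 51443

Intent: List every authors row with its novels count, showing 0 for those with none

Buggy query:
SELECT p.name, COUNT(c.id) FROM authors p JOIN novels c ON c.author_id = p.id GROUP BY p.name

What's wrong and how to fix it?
Bug: An inner join excludes parents with zero children

Fix: Switch to LEFT JOIN to retain unmatched parent rows

Corrected query:
SELECT p.name, COUNT(c.id) FROM authors p LEFT JOIN novels c ON c.author_id = p.id GROUP BY p.name

Result:
name    | COUNT(c.id)
--------+------------
Atwood  | 3          
Le Guin | 4          
Orwell  | 1          
Tolkien | 0          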